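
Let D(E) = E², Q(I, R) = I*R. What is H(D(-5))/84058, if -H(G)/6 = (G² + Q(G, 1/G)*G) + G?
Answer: -2025/42029 ≈ -0.048181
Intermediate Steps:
H(G) = -12*G - 6*G² (H(G) = -6*((G² + (G/G)*G) + G) = -6*((G² + 1*G) + G) = -6*((G² + G) + G) = -6*((G + G²) + G) = -6*(G² + 2*G) = -12*G - 6*G²)
H(D(-5))/84058 = -6*(-5)²*(2 + (-5)²)/84058 = -6*25*(2 + 25)*(1/84058) = -6*25*27*(1/84058) = -4050*1/84058 = -2025/42029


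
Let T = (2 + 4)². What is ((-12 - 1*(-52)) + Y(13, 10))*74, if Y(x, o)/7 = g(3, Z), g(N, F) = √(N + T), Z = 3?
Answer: 2960 + 518*√39 ≈ 6194.9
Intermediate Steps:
T = 36 (T = 6² = 36)
g(N, F) = √(36 + N) (g(N, F) = √(N + 36) = √(36 + N))
Y(x, o) = 7*√39 (Y(x, o) = 7*√(36 + 3) = 7*√39)
((-12 - 1*(-52)) + Y(13, 10))*74 = ((-12 - 1*(-52)) + 7*√39)*74 = ((-12 + 52) + 7*√39)*74 = (40 + 7*√39)*74 = 2960 + 518*√39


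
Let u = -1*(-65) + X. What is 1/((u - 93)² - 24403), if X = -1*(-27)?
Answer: -1/24402 ≈ -4.0980e-5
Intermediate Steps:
X = 27
u = 92 (u = -1*(-65) + 27 = 65 + 27 = 92)
1/((u - 93)² - 24403) = 1/((92 - 93)² - 24403) = 1/((-1)² - 24403) = 1/(1 - 24403) = 1/(-24402) = -1/24402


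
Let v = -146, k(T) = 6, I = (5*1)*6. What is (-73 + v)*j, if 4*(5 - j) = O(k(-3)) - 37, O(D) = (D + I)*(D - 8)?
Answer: -28251/4 ≈ -7062.8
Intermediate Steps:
I = 30 (I = 5*6 = 30)
O(D) = (-8 + D)*(30 + D) (O(D) = (D + 30)*(D - 8) = (30 + D)*(-8 + D) = (-8 + D)*(30 + D))
j = 129/4 (j = 5 - ((-240 + 6² + 22*6) - 37)/4 = 5 - ((-240 + 36 + 132) - 37)/4 = 5 - (-72 - 37)/4 = 5 - ¼*(-109) = 5 + 109/4 = 129/4 ≈ 32.250)
(-73 + v)*j = (-73 - 146)*(129/4) = -219*129/4 = -28251/4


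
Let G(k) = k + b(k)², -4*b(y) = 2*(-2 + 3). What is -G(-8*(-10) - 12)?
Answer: -273/4 ≈ -68.250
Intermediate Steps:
b(y) = -½ (b(y) = -(-2 + 3)/2 = -1/2 = -¼*2 = -½)
G(k) = ¼ + k (G(k) = k + (-½)² = k + ¼ = ¼ + k)
-G(-8*(-10) - 12) = -(¼ + (-8*(-10) - 12)) = -(¼ + (80 - 12)) = -(¼ + 68) = -1*273/4 = -273/4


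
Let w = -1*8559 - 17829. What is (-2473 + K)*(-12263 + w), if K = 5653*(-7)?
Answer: 1625042644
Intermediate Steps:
K = -39571
w = -26388 (w = -8559 - 17829 = -26388)
(-2473 + K)*(-12263 + w) = (-2473 - 39571)*(-12263 - 26388) = -42044*(-38651) = 1625042644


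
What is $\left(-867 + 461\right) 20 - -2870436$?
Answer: $2862316$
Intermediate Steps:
$\left(-867 + 461\right) 20 - -2870436 = \left(-406\right) 20 + 2870436 = -8120 + 2870436 = 2862316$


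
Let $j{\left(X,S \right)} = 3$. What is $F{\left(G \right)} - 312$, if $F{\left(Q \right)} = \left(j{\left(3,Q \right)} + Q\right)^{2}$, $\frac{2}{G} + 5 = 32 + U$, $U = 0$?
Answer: $- \frac{220559}{729} \approx -302.55$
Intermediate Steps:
$G = \frac{2}{27}$ ($G = \frac{2}{-5 + \left(32 + 0\right)} = \frac{2}{-5 + 32} = \frac{2}{27} \approx 0.074074$)
$F{\left(Q \right)} = \left(3 + Q\right)^{2}$
$F{\left(G \right)} - 312 = \left(3 + \frac{2}{27}\right)^{2} - 312 = \left(\frac{83}{27}\right)^{2} - 312 = \frac{6889}{729} - 312 = - \frac{220559}{729}$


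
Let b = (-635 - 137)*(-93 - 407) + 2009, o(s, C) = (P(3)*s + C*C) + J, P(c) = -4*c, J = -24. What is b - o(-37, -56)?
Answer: 384453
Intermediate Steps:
o(s, C) = -24 + C² - 12*s (o(s, C) = ((-4*3)*s + C*C) - 24 = (-12*s + C²) - 24 = (C² - 12*s) - 24 = -24 + C² - 12*s)
b = 388009 (b = -772*(-500) + 2009 = 386000 + 2009 = 388009)
b - o(-37, -56) = 388009 - (-24 + (-56)² - 12*(-37)) = 388009 - (-24 + 3136 + 444) = 388009 - 1*3556 = 388009 - 3556 = 384453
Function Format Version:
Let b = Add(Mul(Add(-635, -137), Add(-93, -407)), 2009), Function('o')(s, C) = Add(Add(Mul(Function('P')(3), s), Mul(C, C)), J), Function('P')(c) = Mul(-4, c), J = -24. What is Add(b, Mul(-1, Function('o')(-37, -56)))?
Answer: 384453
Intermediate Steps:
Function('o')(s, C) = Add(-24, Pow(C, 2), Mul(-12, s)) (Function('o')(s, C) = Add(Add(Mul(Mul(-4, 3), s), Mul(C, C)), -24) = Add(Add(Mul(-12, s), Pow(C, 2)), -24) = Add(Add(Pow(C, 2), Mul(-12, s)), -24) = Add(-24, Pow(C, 2), Mul(-12, s)))
b = 388009 (b = Add(Mul(-772, -500), 2009) = Add(386000, 2009) = 388009)
Add(b, Mul(-1, Function('o')(-37, -56))) = Add(388009, Mul(-1, Add(-24, Pow(-56, 2), Mul(-12, -37)))) = Add(388009, Mul(-1, Add(-24, 3136, 444))) = Add(388009, Mul(-1, 3556)) = Add(388009, -3556) = 384453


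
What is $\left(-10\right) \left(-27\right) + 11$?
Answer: $281$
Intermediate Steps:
$\left(-10\right) \left(-27\right) + 11 = 270 + 11 = 281$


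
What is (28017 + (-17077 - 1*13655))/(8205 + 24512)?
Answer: -2715/32717 ≈ -0.082984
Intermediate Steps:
(28017 + (-17077 - 1*13655))/(8205 + 24512) = (28017 + (-17077 - 13655))/32717 = (28017 - 30732)*(1/32717) = -2715*1/32717 = -2715/32717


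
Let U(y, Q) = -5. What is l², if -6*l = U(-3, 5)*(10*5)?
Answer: 15625/9 ≈ 1736.1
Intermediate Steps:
l = 125/3 (l = -(-5)*10*5/6 = -(-5)*50/6 = -⅙*(-250) = 125/3 ≈ 41.667)
l² = (125/3)² = 15625/9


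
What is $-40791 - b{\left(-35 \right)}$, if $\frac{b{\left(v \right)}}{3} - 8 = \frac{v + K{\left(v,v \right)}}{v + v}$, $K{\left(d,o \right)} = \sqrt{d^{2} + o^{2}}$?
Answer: $- \frac{81633}{2} + \frac{3 \sqrt{2}}{2} \approx -40814.0$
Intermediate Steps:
$b{\left(v \right)} = 24 + \frac{3 \left(v + \sqrt{2} \sqrt{v^{2}}\right)}{2 v}$ ($b{\left(v \right)} = 24 + 3 \frac{v + \sqrt{v^{2} + v^{2}}}{v + v} = 24 + 3 \frac{v + \sqrt{2 v^{2}}}{2 v} = 24 + 3 \left(v + \sqrt{2} \sqrt{v^{2}}\right) \frac{1}{2 v} = 24 + 3 \frac{v + \sqrt{2} \sqrt{v^{2}}}{2 v} = 24 + \frac{3 \left(v + \sqrt{2} \sqrt{v^{2}}\right)}{2 v}$)
$-40791 - b{\left(-35 \right)} = -40791 - \frac{3 \left(17 \left(-35\right) + \sqrt{2} \sqrt{\left(-35\right)^{2}}\right)}{2 \left(-35\right)} = -40791 - \frac{3}{2} \left(- \frac{1}{35}\right) \left(-595 + \sqrt{2} \sqrt{1225}\right) = -40791 - \frac{3}{2} \left(- \frac{1}{35}\right) \left(-595 + \sqrt{2} \cdot 35\right) = -40791 - \frac{3}{2} \left(- \frac{1}{35}\right) \left(-595 + 35 \sqrt{2}\right) = -40791 - \left(\frac{51}{2} - \frac{3 \sqrt{2}}{2}\right) = - \frac{81633}{2} + \frac{3 \sqrt{2}}{2}$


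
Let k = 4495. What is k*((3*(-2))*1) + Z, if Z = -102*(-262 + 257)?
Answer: -26460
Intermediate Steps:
Z = 510 (Z = -102*(-5) = 510)
k*((3*(-2))*1) + Z = 4495*((3*(-2))*1) + 510 = 4495*(-6*1) + 510 = 4495*(-6) + 510 = -26970 + 510 = -26460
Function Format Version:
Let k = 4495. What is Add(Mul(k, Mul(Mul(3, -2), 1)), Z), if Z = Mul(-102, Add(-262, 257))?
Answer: -26460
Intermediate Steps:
Z = 510 (Z = Mul(-102, -5) = 510)
Add(Mul(k, Mul(Mul(3, -2), 1)), Z) = Add(Mul(4495, Mul(Mul(3, -2), 1)), 510) = Add(Mul(4495, Mul(-6, 1)), 510) = Add(Mul(4495, -6), 510) = Add(-26970, 510) = -26460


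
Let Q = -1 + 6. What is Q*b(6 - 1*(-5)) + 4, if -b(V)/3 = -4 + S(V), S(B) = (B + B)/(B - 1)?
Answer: 31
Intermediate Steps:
S(B) = 2*B/(-1 + B) (S(B) = (2*B)/(-1 + B) = 2*B/(-1 + B))
Q = 5
b(V) = 12 - 6*V/(-1 + V) (b(V) = -3*(-4 + 2*V/(-1 + V)) = 12 - 6*V/(-1 + V))
Q*b(6 - 1*(-5)) + 4 = 5*(6*(-2 + (6 - 1*(-5)))/(-1 + (6 - 1*(-5)))) + 4 = 5*(6*(-2 + (6 + 5))/(-1 + (6 + 5))) + 4 = 5*(6*(-2 + 11)/(-1 + 11)) + 4 = 5*(6*9/10) + 4 = 5*(6*(⅒)*9) + 4 = 5*(27/5) + 4 = 27 + 4 = 31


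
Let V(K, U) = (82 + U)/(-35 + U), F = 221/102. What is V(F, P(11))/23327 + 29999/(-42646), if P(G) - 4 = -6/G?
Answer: -242866062771/345196724974 ≈ -0.70356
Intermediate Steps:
F = 13/6 (F = 221*(1/102) = 13/6 ≈ 2.1667)
P(G) = 4 - 6/G
V(K, U) = (82 + U)/(-35 + U)
V(F, P(11))/23327 + 29999/(-42646) = ((82 + (4 - 6/11))/(-35 + (4 - 6/11)))/23327 + 29999/(-42646) = ((82 + (4 - 6*1/11))/(-35 + (4 - 6*1/11)))*(1/23327) + 29999*(-1/42646) = ((82 + (4 - 6/11))/(-35 + (4 - 6/11)))*(1/23327) - 29999/42646 = ((82 + 38/11)/(-35 + 38/11))*(1/23327) - 29999/42646 = ((940/11)/(-347/11))*(1/23327) - 29999/42646 = -11/347*940/11*(1/23327) - 29999/42646 = -940/347*1/23327 - 29999/42646 = -940/8094469 - 29999/42646 = -242866062771/345196724974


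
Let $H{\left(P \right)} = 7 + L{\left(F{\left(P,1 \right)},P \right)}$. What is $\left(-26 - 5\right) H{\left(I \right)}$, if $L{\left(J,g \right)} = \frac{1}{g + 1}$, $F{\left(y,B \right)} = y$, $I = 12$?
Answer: $- \frac{2852}{13} \approx -219.38$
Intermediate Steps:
$L{\left(J,g \right)} = \frac{1}{1 + g}$
$H{\left(P \right)} = 7 + \frac{1}{1 + P}$
$\left(-26 - 5\right) H{\left(I \right)} = \left(-26 - 5\right) \frac{8 + 7 \cdot 12}{1 + 12} = - 31 \frac{8 + 84}{13} = - 31 \cdot \frac{1}{13} \cdot 92 = \left(-31\right) \frac{92}{13} = - \frac{2852}{13}$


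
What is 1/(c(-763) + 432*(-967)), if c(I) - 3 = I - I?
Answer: -1/417741 ≈ -2.3938e-6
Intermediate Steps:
c(I) = 3 (c(I) = 3 + (I - I) = 3 + 0 = 3)
1/(c(-763) + 432*(-967)) = 1/(3 + 432*(-967)) = 1/(3 - 417744) = 1/(-417741) = -1/417741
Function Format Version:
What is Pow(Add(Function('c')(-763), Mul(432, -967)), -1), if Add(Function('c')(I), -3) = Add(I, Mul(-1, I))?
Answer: Rational(-1, 417741) ≈ -2.3938e-6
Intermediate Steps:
Function('c')(I) = 3 (Function('c')(I) = Add(3, Add(I, Mul(-1, I))) = Add(3, 0) = 3)
Pow(Add(Function('c')(-763), Mul(432, -967)), -1) = Pow(Add(3, Mul(432, -967)), -1) = Pow(Add(3, -417744), -1) = Pow(-417741, -1) = Rational(-1, 417741)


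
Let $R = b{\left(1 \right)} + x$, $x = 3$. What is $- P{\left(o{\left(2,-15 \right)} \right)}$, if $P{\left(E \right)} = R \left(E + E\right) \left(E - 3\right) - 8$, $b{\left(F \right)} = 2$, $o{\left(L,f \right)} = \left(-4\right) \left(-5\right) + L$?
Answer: $-4172$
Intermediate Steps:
$o{\left(L,f \right)} = 20 + L$
$R = 5$ ($R = 2 + 3 = 5$)
$P{\left(E \right)} = -8 + 10 E \left(-3 + E\right)$ ($P{\left(E \right)} = 5 \left(E + E\right) \left(E - 3\right) - 8 = 5 \cdot 2 E \left(-3 + E\right) - 8 = 10 E \left(-3 + E\right) - 8 = -8 + 10 E \left(-3 + E\right)$)
$- P{\left(o{\left(2,-15 \right)} \right)} = - (-8 - 30 \left(20 + 2\right) + 10 \left(20 + 2\right)^{2}) = - (-8 - 660 + 10 \cdot 22^{2}) = - (-8 - 660 + 10 \cdot 484) = - (-8 - 660 + 4840) = \left(-1\right) 4172 = -4172$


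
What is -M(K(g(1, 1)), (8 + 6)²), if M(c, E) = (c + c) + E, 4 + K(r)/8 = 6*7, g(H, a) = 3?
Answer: -804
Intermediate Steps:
K(r) = 304 (K(r) = -32 + 8*(6*7) = -32 + 8*42 = -32 + 336 = 304)
M(c, E) = E + 2*c (M(c, E) = 2*c + E = E + 2*c)
-M(K(g(1, 1)), (8 + 6)²) = -((8 + 6)² + 2*304) = -(14² + 608) = -(196 + 608) = -1*804 = -804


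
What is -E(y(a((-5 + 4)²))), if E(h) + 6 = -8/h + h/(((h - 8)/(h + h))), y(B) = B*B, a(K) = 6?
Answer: -5440/63 ≈ -86.349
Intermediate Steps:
y(B) = B²
E(h) = -6 - 8/h + 2*h²/(-8 + h) (E(h) = -6 + (-8/h + h/(((h - 8)/(h + h)))) = -6 + (-8/h + h/(((-8 + h)/((2*h))))) = -6 + (-8/h + h/(((-8 + h)*(1/(2*h))))) = -6 + (-8/h + h/(((-8 + h)/(2*h)))) = -6 + (-8/h + h*(2*h/(-8 + h))) = -6 + (-8/h + 2*h²/(-8 + h)) = -6 - 8/h + 2*h²/(-8 + h))
-E(y(a((-5 + 4)²))) = -2*(32 + (6²)³ - 3*(6²)² + 20*6²)/((6²)*(-8 + 6²)) = -2*(32 + 36³ - 3*36² + 20*36)/(36*(-8 + 36)) = -2*(32 + 46656 - 3*1296 + 720)/(36*28) = -2*(32 + 46656 - 3888 + 720)/(36*28) = -2*43520/(36*28) = -1*5440/63 = -5440/63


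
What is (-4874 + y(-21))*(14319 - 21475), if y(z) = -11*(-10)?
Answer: 34091184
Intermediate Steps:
y(z) = 110
(-4874 + y(-21))*(14319 - 21475) = (-4874 + 110)*(14319 - 21475) = -4764*(-7156) = 34091184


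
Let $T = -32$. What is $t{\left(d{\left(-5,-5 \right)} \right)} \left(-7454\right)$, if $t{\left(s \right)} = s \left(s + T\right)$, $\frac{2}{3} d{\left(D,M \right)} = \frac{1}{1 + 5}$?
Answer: $\frac{473329}{8} \approx 59166.0$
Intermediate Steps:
$d{\left(D,M \right)} = \frac{1}{4}$ ($d{\left(D,M \right)} = \frac{3}{2 \left(1 + 5\right)} = \frac{3}{2 \cdot 6} = \frac{3}{2} \cdot \frac{1}{6} = \frac{1}{4}$)
$t{\left(s \right)} = s \left(-32 + s\right)$ ($t{\left(s \right)} = s \left(s - 32\right) = s \left(-32 + s\right)$)
$t{\left(d{\left(-5,-5 \right)} \right)} \left(-7454\right) = \frac{-32 + \frac{1}{4}}{4} \left(-7454\right) = \frac{1}{4} \left(- \frac{127}{4}\right) \left(-7454\right) = \left(- \frac{127}{16}\right) \left(-7454\right) = \frac{473329}{8}$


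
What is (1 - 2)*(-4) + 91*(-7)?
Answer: -633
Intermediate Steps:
(1 - 2)*(-4) + 91*(-7) = -1*(-4) - 637 = 4 - 637 = -633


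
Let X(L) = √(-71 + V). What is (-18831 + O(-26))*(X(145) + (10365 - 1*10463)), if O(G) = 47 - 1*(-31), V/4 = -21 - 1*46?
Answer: 1837794 - 18753*I*√339 ≈ 1.8378e+6 - 3.4528e+5*I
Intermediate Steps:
V = -268 (V = 4*(-21 - 1*46) = 4*(-21 - 46) = 4*(-67) = -268)
O(G) = 78 (O(G) = 47 + 31 = 78)
X(L) = I*√339 (X(L) = √(-71 - 268) = √(-339) = I*√339)
(-18831 + O(-26))*(X(145) + (10365 - 1*10463)) = (-18831 + 78)*(I*√339 + (10365 - 1*10463)) = -18753*(I*√339 + (10365 - 10463)) = -18753*(I*√339 - 98) = -18753*(-98 + I*√339) = 1837794 - 18753*I*√339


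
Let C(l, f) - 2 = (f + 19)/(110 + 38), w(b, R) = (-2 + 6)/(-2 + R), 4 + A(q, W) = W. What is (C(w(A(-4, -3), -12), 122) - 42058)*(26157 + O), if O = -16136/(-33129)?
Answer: -5393667711130183/4903092 ≈ -1.1001e+9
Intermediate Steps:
A(q, W) = -4 + W
O = 16136/33129 (O = -16136*(-1/33129) = 16136/33129 ≈ 0.48707)
w(b, R) = 4/(-2 + R)
C(l, f) = 315/148 + f/148 (C(l, f) = 2 + (f + 19)/(110 + 38) = 2 + (19 + f)/148 = 2 + (19 + f)*(1/148) = 2 + (19/148 + f/148) = 315/148 + f/148)
(C(w(A(-4, -3), -12), 122) - 42058)*(26157 + O) = ((315/148 + (1/148)*122) - 42058)*(26157 + 16136/33129) = ((315/148 + 61/74) - 42058)*(866571389/33129) = (437/148 - 42058)*(866571389/33129) = -6224147/148*866571389/33129 = -5393667711130183/4903092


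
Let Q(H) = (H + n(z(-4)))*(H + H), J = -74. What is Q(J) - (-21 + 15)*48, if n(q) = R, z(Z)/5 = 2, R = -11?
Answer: 12868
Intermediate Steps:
z(Z) = 10 (z(Z) = 5*2 = 10)
n(q) = -11
Q(H) = 2*H*(-11 + H) (Q(H) = (H - 11)*(H + H) = (-11 + H)*(2*H) = 2*H*(-11 + H))
Q(J) - (-21 + 15)*48 = 2*(-74)*(-11 - 74) - (-21 + 15)*48 = 2*(-74)*(-85) - (-6)*48 = 12580 - 1*(-288) = 12580 + 288 = 12868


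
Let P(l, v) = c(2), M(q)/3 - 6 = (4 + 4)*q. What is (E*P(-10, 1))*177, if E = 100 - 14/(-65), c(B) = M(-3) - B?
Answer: -64566768/65 ≈ -9.9334e+5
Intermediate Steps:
M(q) = 18 + 24*q (M(q) = 18 + 3*((4 + 4)*q) = 18 + 3*(8*q) = 18 + 24*q)
c(B) = -54 - B (c(B) = (18 + 24*(-3)) - B = (18 - 72) - B = -54 - B)
P(l, v) = -56 (P(l, v) = -54 - 1*2 = -54 - 2 = -56)
E = 6514/65 (E = 100 - 14*(-1/65) = 100 + 14/65 = 6514/65 ≈ 100.22)
(E*P(-10, 1))*177 = ((6514/65)*(-56))*177 = -364784/65*177 = -64566768/65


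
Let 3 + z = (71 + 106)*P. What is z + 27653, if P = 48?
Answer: 36146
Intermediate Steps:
z = 8493 (z = -3 + (71 + 106)*48 = -3 + 177*48 = -3 + 8496 = 8493)
z + 27653 = 8493 + 27653 = 36146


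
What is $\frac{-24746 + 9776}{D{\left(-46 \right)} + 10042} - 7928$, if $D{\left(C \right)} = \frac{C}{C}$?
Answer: $- \frac{79635874}{10043} \approx -7929.5$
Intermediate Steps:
$D{\left(C \right)} = 1$
$\frac{-24746 + 9776}{D{\left(-46 \right)} + 10042} - 7928 = \frac{-24746 + 9776}{1 + 10042} - 7928 = - \frac{14970}{10043} - 7928 = - \frac{79635874}{10043}$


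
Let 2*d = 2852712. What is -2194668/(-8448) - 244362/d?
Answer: 21724399303/83679552 ≈ 259.61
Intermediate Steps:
d = 1426356 (d = (½)*2852712 = 1426356)
-2194668/(-8448) - 244362/d = -2194668/(-8448) - 244362/1426356 = -2194668*(-1/8448) - 244362*1/1426356 = 182889/704 - 40727/237726 = 21724399303/83679552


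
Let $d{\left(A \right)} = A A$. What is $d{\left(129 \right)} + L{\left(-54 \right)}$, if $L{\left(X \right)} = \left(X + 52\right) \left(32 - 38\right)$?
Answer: $16653$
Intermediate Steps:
$d{\left(A \right)} = A^{2}$
$L{\left(X \right)} = -312 - 6 X$ ($L{\left(X \right)} = \left(52 + X\right) \left(-6\right) = -312 - 6 X$)
$d{\left(129 \right)} + L{\left(-54 \right)} = 129^{2} - -12 = 16641 + \left(-312 + 324\right) = 16641 + 12 = 16653$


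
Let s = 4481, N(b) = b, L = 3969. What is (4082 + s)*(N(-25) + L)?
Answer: 33772472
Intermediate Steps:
(4082 + s)*(N(-25) + L) = (4082 + 4481)*(-25 + 3969) = 8563*3944 = 33772472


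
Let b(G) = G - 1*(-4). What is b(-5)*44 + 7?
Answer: -37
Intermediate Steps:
b(G) = 4 + G (b(G) = G + 4 = 4 + G)
b(-5)*44 + 7 = (4 - 5)*44 + 7 = -1*44 + 7 = -44 + 7 = -37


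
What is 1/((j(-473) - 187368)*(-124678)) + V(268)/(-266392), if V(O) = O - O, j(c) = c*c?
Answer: -1/4533416758 ≈ -2.2058e-10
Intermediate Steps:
j(c) = c**2
V(O) = 0
1/((j(-473) - 187368)*(-124678)) + V(268)/(-266392) = 1/((-473)**2 - 187368*(-124678)) + 0/(-266392) = -1/124678/(223729 - 187368) + 0*(-1/266392) = -1/124678/36361 + 0 = (1/36361)*(-1/124678) + 0 = -1/4533416758 + 0 = -1/4533416758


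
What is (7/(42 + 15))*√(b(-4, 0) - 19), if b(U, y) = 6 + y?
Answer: 7*I*√13/57 ≈ 0.44279*I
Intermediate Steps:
(7/(42 + 15))*√(b(-4, 0) - 19) = (7/(42 + 15))*√((6 + 0) - 19) = (7/57)*√(6 - 19) = ((1/57)*7)*√(-13) = 7*(I*√13)/57 = 7*I*√13/57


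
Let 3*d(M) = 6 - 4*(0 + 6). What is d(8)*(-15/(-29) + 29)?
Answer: -5136/29 ≈ -177.10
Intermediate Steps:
d(M) = -6 (d(M) = (6 - 4*(0 + 6))/3 = (6 - 4*6)/3 = (6 - 24)/3 = (1/3)*(-18) = -6)
d(8)*(-15/(-29) + 29) = -6*(-15/(-29) + 29) = -6*(-15*(-1/29) + 29) = -6*(15/29 + 29) = -6*856/29 = -5136/29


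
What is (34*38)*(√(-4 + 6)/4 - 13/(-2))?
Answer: 8398 + 323*√2 ≈ 8854.8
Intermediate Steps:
(34*38)*(√(-4 + 6)/4 - 13/(-2)) = 1292*(√2*(¼) - 13*(-½)) = 1292*(√2/4 + 13/2) = 1292*(13/2 + √2/4) = 8398 + 323*√2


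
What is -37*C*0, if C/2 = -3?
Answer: 0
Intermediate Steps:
C = -6 (C = 2*(-3) = -6)
-37*C*0 = -37*(-6)*0 = 222*0 = 0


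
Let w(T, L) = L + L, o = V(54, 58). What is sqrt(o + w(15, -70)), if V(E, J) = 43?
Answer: I*sqrt(97) ≈ 9.8489*I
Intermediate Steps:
o = 43
w(T, L) = 2*L
sqrt(o + w(15, -70)) = sqrt(43 + 2*(-70)) = sqrt(43 - 140) = sqrt(-97) = I*sqrt(97)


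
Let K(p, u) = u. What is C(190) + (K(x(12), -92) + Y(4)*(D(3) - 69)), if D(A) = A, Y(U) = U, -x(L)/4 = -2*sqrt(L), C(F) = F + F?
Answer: 24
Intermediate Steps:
C(F) = 2*F
x(L) = 8*sqrt(L) (x(L) = -(-8)*sqrt(L) = 8*sqrt(L))
C(190) + (K(x(12), -92) + Y(4)*(D(3) - 69)) = 2*190 + (-92 + 4*(3 - 69)) = 380 + (-92 + 4*(-66)) = 380 + (-92 - 264) = 380 - 356 = 24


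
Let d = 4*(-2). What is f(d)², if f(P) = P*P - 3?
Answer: 3721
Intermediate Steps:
d = -8
f(P) = -3 + P² (f(P) = P² - 3 = -3 + P²)
f(d)² = (-3 + (-8)²)² = (-3 + 64)² = 61² = 3721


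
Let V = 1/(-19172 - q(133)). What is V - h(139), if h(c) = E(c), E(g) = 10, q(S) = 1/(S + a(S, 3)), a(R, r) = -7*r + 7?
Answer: -22814809/2281469 ≈ -10.000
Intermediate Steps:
a(R, r) = 7 - 7*r
q(S) = 1/(-14 + S) (q(S) = 1/(S + (7 - 7*3)) = 1/(S + (7 - 21)) = 1/(S - 14) = 1/(-14 + S))
h(c) = 10
V = -119/2281469 (V = 1/(-19172 - 1/(-14 + 133)) = 1/(-19172 - 1/119) = 1/(-2281469/119) = -119/2281469 ≈ -5.2159e-5)
V - h(139) = -119/2281469 - 1*10 = -119/2281469 - 10 = -22814809/2281469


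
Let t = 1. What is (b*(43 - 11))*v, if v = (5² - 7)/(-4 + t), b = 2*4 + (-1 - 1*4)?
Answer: -576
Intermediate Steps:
b = 3 (b = 8 + (-1 - 4) = 8 - 5 = 3)
v = -6 (v = (5² - 7)/(-4 + 1) = (25 - 7)/(-3) = 18*(-⅓) = -6)
(b*(43 - 11))*v = (3*(43 - 11))*(-6) = (3*32)*(-6) = 96*(-6) = -576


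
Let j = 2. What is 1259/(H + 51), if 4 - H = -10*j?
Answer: 1259/75 ≈ 16.787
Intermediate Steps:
H = 24 (H = 4 - (-10)*2 = 4 - 1*(-20) = 4 + 20 = 24)
1259/(H + 51) = 1259/(24 + 51) = 1259/75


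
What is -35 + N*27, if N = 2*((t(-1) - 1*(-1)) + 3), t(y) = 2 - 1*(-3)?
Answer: 451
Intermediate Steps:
t(y) = 5 (t(y) = 2 + 3 = 5)
N = 18 (N = 2*((5 - 1*(-1)) + 3) = 2*((5 + 1) + 3) = 2*(6 + 3) = 2*9 = 18)
-35 + N*27 = -35 + 18*27 = -35 + 486 = 451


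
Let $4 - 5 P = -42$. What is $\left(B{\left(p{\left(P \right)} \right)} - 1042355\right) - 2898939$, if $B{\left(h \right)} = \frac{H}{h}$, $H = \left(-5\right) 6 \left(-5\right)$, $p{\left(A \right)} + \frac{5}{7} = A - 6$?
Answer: $- \frac{114295776}{29} \approx -3.9412 \cdot 10^{6}$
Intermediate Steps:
$P = \frac{46}{5}$ ($P = \frac{4}{5} - - \frac{42}{5} = \frac{4}{5} + \frac{42}{5} = \frac{46}{5} \approx 9.2$)
$p{\left(A \right)} = - \frac{47}{7} + A$ ($p{\left(A \right)} = - \frac{5}{7} + \left(A - 6\right) = - \frac{5}{7} + \left(-6 + A\right) = - \frac{47}{7} + A$)
$H = 150$ ($H = \left(-30\right) \left(-5\right) = 150$)
$B{\left(h \right)} = \frac{150}{h}$
$\left(B{\left(p{\left(P \right)} \right)} - 1042355\right) - 2898939 = \left(\frac{150}{- \frac{47}{7} + \frac{46}{5}} - 1042355\right) - 2898939 = \left(\frac{150}{\frac{87}{35}} - 1042355\right) - 2898939 = \left(150 \cdot \frac{35}{87} - 1042355\right) - 2898939 = \left(\frac{1750}{29} - 1042355\right) - 2898939 = - \frac{30226545}{29} - 2898939 = - \frac{114295776}{29}$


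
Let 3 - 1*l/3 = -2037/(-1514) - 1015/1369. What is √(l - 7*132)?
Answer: I*√2876971261566/56018 ≈ 30.279*I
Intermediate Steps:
l = 14898165/2072666 (l = 9 - 3*(-2037/(-1514) - 1015/1369) = 9 - 3*(-2037*(-1/1514) - 1015*1/1369) = 9 - 3*(2037/1514 - 1015/1369) = 9 - 3*1251943/2072666 = 9 - 3755829/2072666 = 14898165/2072666 ≈ 7.1879)
√(l - 7*132) = √(14898165/2072666 - 7*132) = √(14898165/2072666 - 924) = √(-1900245219/2072666) = I*√2876971261566/56018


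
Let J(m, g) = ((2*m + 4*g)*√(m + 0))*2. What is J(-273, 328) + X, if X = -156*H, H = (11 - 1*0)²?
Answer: -18876 + 1532*I*√273 ≈ -18876.0 + 25313.0*I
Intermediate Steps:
H = 121 (H = (11 + 0)² = 11² = 121)
J(m, g) = 2*√m*(2*m + 4*g) (J(m, g) = ((2*m + 4*g)*√m)*2 = (√m*(2*m + 4*g))*2 = 2*√m*(2*m + 4*g))
X = -18876 (X = -156*121 = -18876)
J(-273, 328) + X = 4*√(-273)*(-273 + 2*328) - 18876 = 4*(I*√273)*(-273 + 656) - 18876 = 4*(I*√273)*383 - 18876 = 1532*I*√273 - 18876 = -18876 + 1532*I*√273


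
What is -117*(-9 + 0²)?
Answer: 1053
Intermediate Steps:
-117*(-9 + 0²) = -117*(-9 + 0) = -117*(-9) = 1053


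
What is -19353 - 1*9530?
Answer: -28883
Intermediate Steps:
-19353 - 1*9530 = -19353 - 9530 = -28883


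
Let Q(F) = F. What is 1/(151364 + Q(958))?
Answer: 1/152322 ≈ 6.5650e-6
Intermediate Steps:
1/(151364 + Q(958)) = 1/(151364 + 958) = 1/152322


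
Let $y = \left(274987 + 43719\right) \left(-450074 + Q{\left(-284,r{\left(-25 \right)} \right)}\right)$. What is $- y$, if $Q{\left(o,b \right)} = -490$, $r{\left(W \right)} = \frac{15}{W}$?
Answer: $143597450184$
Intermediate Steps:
$y = -143597450184$ ($y = \left(274987 + 43719\right) \left(-450074 - 490\right) = 318706 \left(-450564\right) = -143597450184$)
$- y = \left(-1\right) \left(-143597450184\right) = 143597450184$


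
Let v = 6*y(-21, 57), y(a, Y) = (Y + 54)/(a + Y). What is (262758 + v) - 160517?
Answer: 204519/2 ≈ 1.0226e+5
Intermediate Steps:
y(a, Y) = (54 + Y)/(Y + a)
v = 37/2 (v = 6*((54 + 57)/(57 - 21)) = 6*(111/36) = 6*((1/36)*111) = 6*(37/12) = 37/2 ≈ 18.500)
(262758 + v) - 160517 = (262758 + 37/2) - 160517 = 525553/2 - 160517 = 204519/2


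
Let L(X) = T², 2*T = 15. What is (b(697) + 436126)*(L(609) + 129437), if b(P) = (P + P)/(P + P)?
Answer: 225902010571/4 ≈ 5.6476e+10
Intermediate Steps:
T = 15/2 (T = (½)*15 = 15/2 ≈ 7.5000)
L(X) = 225/4 (L(X) = (15/2)² = 225/4)
b(P) = 1 (b(P) = (2*P)/((2*P)) = (2*P)*(1/(2*P)) = 1)
(b(697) + 436126)*(L(609) + 129437) = (1 + 436126)*(225/4 + 129437) = 436127*(517973/4) = 225902010571/4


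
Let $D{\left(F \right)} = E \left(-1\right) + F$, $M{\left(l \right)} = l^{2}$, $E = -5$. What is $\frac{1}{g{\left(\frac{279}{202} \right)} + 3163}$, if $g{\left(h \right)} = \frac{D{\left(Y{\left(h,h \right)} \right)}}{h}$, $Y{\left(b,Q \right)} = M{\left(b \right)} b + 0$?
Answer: $\frac{11384316}{36071521187} \approx 0.0003156$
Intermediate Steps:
$Y{\left(b,Q \right)} = b^{3}$ ($Y{\left(b,Q \right)} = b^{2} b + 0 = b^{3} + 0 = b^{3}$)
$D{\left(F \right)} = 5 + F$ ($D{\left(F \right)} = \left(-5\right) \left(-1\right) + F = 5 + F$)
$g{\left(h \right)} = \frac{5 + h^{3}}{h}$
$\frac{1}{g{\left(\frac{279}{202} \right)} + 3163} = \frac{1}{\frac{5 + \left(\frac{279}{202}\right)^{3}}{279 \cdot \frac{1}{202}} + 3163} = \frac{1}{\frac{5 + \left(279 \cdot \frac{1}{202}\right)^{3}}{279 \cdot \frac{1}{202}} + 3163} = \frac{1}{\frac{5 + \left(\frac{279}{202}\right)^{3}}{\frac{279}{202}} + 3163} = \frac{1}{\frac{202 \left(5 + \frac{21717639}{8242408}\right)}{279} + 3163} = \frac{1}{\frac{202}{279} \cdot \frac{62929679}{8242408} + 3163} = \frac{1}{\frac{62929679}{11384316} + 3163} = \frac{1}{\frac{36071521187}{11384316}} = \frac{11384316}{36071521187}$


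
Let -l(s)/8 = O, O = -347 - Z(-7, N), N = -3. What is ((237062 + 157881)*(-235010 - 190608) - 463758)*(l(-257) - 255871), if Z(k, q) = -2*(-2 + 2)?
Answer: 42544083378381540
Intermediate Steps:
Z(k, q) = 0 (Z(k, q) = -2*0 = 0)
O = -347 (O = -347 - 1*0 = -347 + 0 = -347)
l(s) = 2776 (l(s) = -8*(-347) = 2776)
((237062 + 157881)*(-235010 - 190608) - 463758)*(l(-257) - 255871) = ((237062 + 157881)*(-235010 - 190608) - 463758)*(2776 - 255871) = (394943*(-425618) - 463758)*(-253095) = (-168094849774 - 463758)*(-253095) = -168095313532*(-253095) = 42544083378381540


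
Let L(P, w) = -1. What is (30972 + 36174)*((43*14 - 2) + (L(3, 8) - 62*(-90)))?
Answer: 414895134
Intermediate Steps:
(30972 + 36174)*((43*14 - 2) + (L(3, 8) - 62*(-90))) = (30972 + 36174)*((43*14 - 2) + (-1 - 62*(-90))) = 67146*((602 - 2) + (-1 + 5580)) = 67146*(600 + 5579) = 67146*6179 = 414895134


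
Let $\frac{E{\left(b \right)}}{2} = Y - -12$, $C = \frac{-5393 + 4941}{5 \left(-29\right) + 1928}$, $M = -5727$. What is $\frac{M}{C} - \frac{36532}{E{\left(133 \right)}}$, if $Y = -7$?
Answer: $\frac{42799973}{2260} \approx 18938.0$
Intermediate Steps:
$C = - \frac{452}{1783}$ ($C = - \frac{452}{-145 + 1928} = - \frac{452}{1783} \approx -0.25351$)
$E{\left(b \right)} = 10$ ($E{\left(b \right)} = 2 \left(-7 - -12\right) = 2 \left(-7 + 12\right) = 2 \cdot 5 = 10$)
$\frac{M}{C} - \frac{36532}{E{\left(133 \right)}} = - \frac{5727}{- \frac{452}{1783}} - \frac{36532}{10} = \left(-5727\right) \left(- \frac{1783}{452}\right) - \frac{18266}{5} = \frac{10211241}{452} - \frac{18266}{5} = \frac{42799973}{2260}$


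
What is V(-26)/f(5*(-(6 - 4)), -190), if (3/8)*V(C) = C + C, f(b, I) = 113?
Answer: -416/339 ≈ -1.2271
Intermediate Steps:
V(C) = 16*C/3 (V(C) = 8*(C + C)/3 = 8*(2*C)/3 = 16*C/3)
V(-26)/f(5*(-(6 - 4)), -190) = ((16/3)*(-26))/113 = -416/3*1/113 = -416/339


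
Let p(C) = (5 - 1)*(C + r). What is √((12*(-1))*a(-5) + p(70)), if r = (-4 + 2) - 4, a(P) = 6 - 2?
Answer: 4*√13 ≈ 14.422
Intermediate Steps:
a(P) = 4
r = -6 (r = -2 - 4 = -6)
p(C) = -24 + 4*C (p(C) = (5 - 1)*(C - 6) = 4*(-6 + C) = -24 + 4*C)
√((12*(-1))*a(-5) + p(70)) = √((12*(-1))*4 + (-24 + 4*70)) = √(-12*4 + (-24 + 280)) = √(-48 + 256) = √208 = 4*√13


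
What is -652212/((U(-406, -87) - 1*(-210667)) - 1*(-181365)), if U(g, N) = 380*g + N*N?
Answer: -652212/245321 ≈ -2.6586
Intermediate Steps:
U(g, N) = N**2 + 380*g (U(g, N) = 380*g + N**2 = N**2 + 380*g)
-652212/((U(-406, -87) - 1*(-210667)) - 1*(-181365)) = -652212/((((-87)**2 + 380*(-406)) - 1*(-210667)) - 1*(-181365)) = -652212/(((7569 - 154280) + 210667) + 181365) = -652212/((-146711 + 210667) + 181365) = -652212/(63956 + 181365) = -652212/245321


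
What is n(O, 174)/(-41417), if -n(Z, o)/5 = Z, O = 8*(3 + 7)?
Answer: 400/41417 ≈ 0.0096579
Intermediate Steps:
O = 80 (O = 8*10 = 80)
n(Z, o) = -5*Z
n(O, 174)/(-41417) = -5*80/(-41417) = -400*(-1/41417) = 400/41417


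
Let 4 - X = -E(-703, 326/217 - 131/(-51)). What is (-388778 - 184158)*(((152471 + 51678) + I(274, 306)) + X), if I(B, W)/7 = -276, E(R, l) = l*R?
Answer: -180581860188704/1581 ≈ -1.1422e+11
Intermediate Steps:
E(R, l) = R*l
I(B, W) = -1932 (I(B, W) = 7*(-276) = -1932)
X = -31627991/11067 (X = 4 - (-1)*(-703*(326/217 - 131/(-51))) = 4 - (-1)*(-703*(326*(1/217) - 131*(-1/51))) = 4 - (-1)*(-703*(326/217 + 131/51)) = 4 - (-1)*(-703*45053/11067) = 4 - (-1)*(-31672259)/11067 = 4 - 1*31672259/11067 = 4 - 31672259/11067 = -31627991/11067 ≈ -2857.9)
(-388778 - 184158)*(((152471 + 51678) + I(274, 306)) + X) = (-388778 - 184158)*(((152471 + 51678) - 1932) - 31627991/11067) = -572936*((204149 - 1932) - 31627991/11067) = -572936*(202217 - 31627991/11067) = -572936*2206307548/11067 = -180581860188704/1581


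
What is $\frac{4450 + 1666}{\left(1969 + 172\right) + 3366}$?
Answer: $\frac{6116}{5507} \approx 1.1106$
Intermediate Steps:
$\frac{4450 + 1666}{\left(1969 + 172\right) + 3366} = \frac{6116}{2141 + 3366} = \frac{6116}{5507}$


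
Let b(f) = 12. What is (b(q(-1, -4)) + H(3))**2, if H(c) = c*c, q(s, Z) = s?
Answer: 441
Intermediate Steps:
H(c) = c**2
(b(q(-1, -4)) + H(3))**2 = (12 + 3**2)**2 = (12 + 9)**2 = 21**2 = 441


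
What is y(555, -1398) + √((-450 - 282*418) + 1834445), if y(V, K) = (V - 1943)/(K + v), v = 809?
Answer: 1388/589 + √1716119 ≈ 1312.4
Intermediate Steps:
y(V, K) = (-1943 + V)/(809 + K) (y(V, K) = (V - 1943)/(K + 809) = (-1943 + V)/(809 + K))
y(555, -1398) + √((-450 - 282*418) + 1834445) = (-1943 + 555)/(809 - 1398) + √((-450 - 282*418) + 1834445) = -1388/(-589) + √((-450 - 117876) + 1834445) = -1/589*(-1388) + √(-118326 + 1834445) = 1388/589 + √1716119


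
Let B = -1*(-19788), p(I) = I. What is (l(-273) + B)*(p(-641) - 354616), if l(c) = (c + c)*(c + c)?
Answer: -112937621328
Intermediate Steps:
l(c) = 4*c² (l(c) = (2*c)*(2*c) = 4*c²)
B = 19788
(l(-273) + B)*(p(-641) - 354616) = (4*(-273)² + 19788)*(-641 - 354616) = (4*74529 + 19788)*(-355257) = (298116 + 19788)*(-355257) = 317904*(-355257) = -112937621328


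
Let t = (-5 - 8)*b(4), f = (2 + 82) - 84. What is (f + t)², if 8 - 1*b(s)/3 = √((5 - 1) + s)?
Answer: 109512 - 48672*√2 ≈ 40679.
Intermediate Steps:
f = 0 (f = 84 - 84 = 0)
b(s) = 24 - 3*√(4 + s) (b(s) = 24 - 3*√((5 - 1) + s) = 24 - 3*√(4 + s))
t = -312 + 78*√2 (t = (-5 - 8)*(24 - 3*√(4 + 4)) = -13*(24 - 6*√2) = -312 + 78*√2 ≈ -201.69)
(f + t)² = (0 + (-312 + 78*√2))² = (-312 + 78*√2)²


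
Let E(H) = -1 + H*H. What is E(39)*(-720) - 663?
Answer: -1095063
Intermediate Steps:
E(H) = -1 + H**2
E(39)*(-720) - 663 = (-1 + 39**2)*(-720) - 663 = (-1 + 1521)*(-720) - 663 = 1520*(-720) - 663 = -1094400 - 663 = -1095063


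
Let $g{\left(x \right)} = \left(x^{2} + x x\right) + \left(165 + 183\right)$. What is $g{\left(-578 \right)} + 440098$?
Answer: $1108614$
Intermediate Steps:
$g{\left(x \right)} = 348 + 2 x^{2}$ ($g{\left(x \right)} = \left(x^{2} + x^{2}\right) + 348 = 2 x^{2} + 348 = 348 + 2 x^{2}$)
$g{\left(-578 \right)} + 440098 = \left(348 + 2 \left(-578\right)^{2}\right) + 440098 = \left(348 + 2 \cdot 334084\right) + 440098 = \left(348 + 668168\right) + 440098 = 668516 + 440098 = 1108614$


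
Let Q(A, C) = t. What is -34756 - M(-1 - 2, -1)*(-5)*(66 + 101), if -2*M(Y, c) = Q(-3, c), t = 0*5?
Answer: -34756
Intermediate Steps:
t = 0
Q(A, C) = 0
M(Y, c) = 0 (M(Y, c) = -1/2*0 = 0)
-34756 - M(-1 - 2, -1)*(-5)*(66 + 101) = -34756 - 0*(-5)*(66 + 101) = -34756 - 0*167 = -34756 - 1*0 = -34756 + 0 = -34756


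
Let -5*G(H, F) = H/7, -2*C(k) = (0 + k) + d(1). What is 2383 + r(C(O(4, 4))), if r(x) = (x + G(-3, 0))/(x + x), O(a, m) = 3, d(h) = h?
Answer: 333687/140 ≈ 2383.5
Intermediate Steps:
C(k) = -1/2 - k/2 (C(k) = -((0 + k) + 1)/2 = -(k + 1)/2 = -(1 + k)/2 = -1/2 - k/2)
G(H, F) = -H/35 (G(H, F) = -H/(5*7) = -H/35)
r(x) = (3/35 + x)/(2*x) (r(x) = (x - 1/35*(-3))/(x + x) = (x + 3/35)/((2*x)) = (3/35 + x)*(1/(2*x)) = (3/35 + x)/(2*x))
2383 + r(C(O(4, 4))) = 2383 + (3 + 35*(-1/2 - 1/2*3))/(70*(-1/2 - 1/2*3)) = 2383 + (3 + 35*(-1/2 - 3/2))/(70*(-1/2 - 3/2)) = 2383 + (1/70)*(3 + 35*(-2))/(-2) = 2383 + (1/70)*(-1/2)*(3 - 70) = 2383 + (1/70)*(-1/2)*(-67) = 2383 + 67/140 = 333687/140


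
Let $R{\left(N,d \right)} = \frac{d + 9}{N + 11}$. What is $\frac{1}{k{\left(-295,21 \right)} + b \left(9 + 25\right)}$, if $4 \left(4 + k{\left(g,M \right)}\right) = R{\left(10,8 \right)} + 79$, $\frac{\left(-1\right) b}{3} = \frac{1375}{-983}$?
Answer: $\frac{20643}{3274555} \approx 0.0063041$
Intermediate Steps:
$b = \frac{4125}{983}$ ($b = - 3 \frac{1375}{-983} = - 3 \cdot 1375 \left(- \frac{1}{983}\right) = \left(-3\right) \left(- \frac{1375}{983}\right) = \frac{4125}{983} \approx 4.1963$)
$R{\left(N,d \right)} = \frac{9 + d}{11 + N}$
$k{\left(g,M \right)} = \frac{335}{21}$ ($k{\left(g,M \right)} = -4 + \frac{\frac{9 + 8}{11 + 10} + 79}{4} = -4 + \frac{\frac{1}{21} \cdot 17 + 79}{4} = -4 + \frac{\frac{17}{21} + 79}{4} = -4 + \frac{1}{4} \cdot \frac{1676}{21} = -4 + \frac{419}{21} = \frac{335}{21}$)
$\frac{1}{k{\left(-295,21 \right)} + b \left(9 + 25\right)} = \frac{1}{\frac{335}{21} + \frac{4125 \left(9 + 25\right)}{983}} = \frac{1}{\frac{335}{21} + \frac{4125}{983} \cdot 34} = \frac{1}{\frac{335}{21} + \frac{140250}{983}} = \frac{1}{\frac{3274555}{20643}} = \frac{20643}{3274555}$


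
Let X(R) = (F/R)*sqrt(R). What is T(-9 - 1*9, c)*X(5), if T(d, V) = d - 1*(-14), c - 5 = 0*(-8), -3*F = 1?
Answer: 4*sqrt(5)/15 ≈ 0.59628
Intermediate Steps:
F = -1/3 (F = -1/3*1 = -1/3 ≈ -0.33333)
c = 5 (c = 5 + 0*(-8) = 5 + 0 = 5)
T(d, V) = 14 + d (T(d, V) = d + 14 = 14 + d)
X(R) = -1/(3*sqrt(R)) (X(R) = (-1/(3*R))*sqrt(R) = -1/(3*sqrt(R)))
T(-9 - 1*9, c)*X(5) = (14 + (-9 - 1*9))*(-sqrt(5)/15) = (14 + (-9 - 9))*(-sqrt(5)/15) = (14 - 18)*(-sqrt(5)/15) = -(-4)*sqrt(5)/15 = 4*sqrt(5)/15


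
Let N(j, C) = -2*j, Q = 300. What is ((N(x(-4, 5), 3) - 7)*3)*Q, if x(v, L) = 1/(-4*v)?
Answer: -12825/2 ≈ -6412.5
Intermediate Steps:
x(v, L) = -1/(4*v)
((N(x(-4, 5), 3) - 7)*3)*Q = ((-(-1)/(2*(-4)) - 7)*3)*300 = ((-(-1)*(-1)/(2*4) - 7)*3)*300 = ((-2*1/16 - 7)*3)*300 = ((-1/8 - 7)*3)*300 = -57/8*3*300 = -171/8*300 = -12825/2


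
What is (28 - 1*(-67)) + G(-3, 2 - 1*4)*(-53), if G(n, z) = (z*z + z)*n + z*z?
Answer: 201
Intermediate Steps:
G(n, z) = z² + n*(z + z²) (G(n, z) = (z² + z)*n + z² = (z + z²)*n + z² = n*(z + z²) + z² = z² + n*(z + z²))
(28 - 1*(-67)) + G(-3, 2 - 1*4)*(-53) = (28 - 1*(-67)) + ((2 - 1*4)*(-3 + (2 - 1*4) - 3*(2 - 1*4)))*(-53) = (28 + 67) + ((2 - 4)*(-3 + (2 - 4) - 3*(2 - 4)))*(-53) = 95 - 2*(-3 - 2 - 3*(-2))*(-53) = 95 - 2*(-3 - 2 + 6)*(-53) = 95 - 2*1*(-53) = 95 - 2*(-53) = 95 + 106 = 201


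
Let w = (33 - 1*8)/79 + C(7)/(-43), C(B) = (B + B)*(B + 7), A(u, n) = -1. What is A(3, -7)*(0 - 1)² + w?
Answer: -17806/3397 ≈ -5.2417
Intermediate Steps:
C(B) = 2*B*(7 + B) (C(B) = (2*B)*(7 + B) = 2*B*(7 + B))
w = -14409/3397 (w = (33 - 1*8)/79 + (2*7*(7 + 7))/(-43) = (33 - 8)*(1/79) + (2*7*14)*(-1/43) = 25*(1/79) + 196*(-1/43) = 25/79 - 196/43 = -14409/3397 ≈ -4.2417)
A(3, -7)*(0 - 1)² + w = -(0 - 1)² - 14409/3397 = -1*(-1)² - 14409/3397 = -1*1 - 14409/3397 = -1 - 14409/3397 = -17806/3397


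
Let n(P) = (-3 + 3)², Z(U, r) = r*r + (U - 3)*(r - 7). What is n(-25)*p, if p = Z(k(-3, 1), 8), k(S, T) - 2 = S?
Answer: 0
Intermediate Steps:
k(S, T) = 2 + S
Z(U, r) = r² + (-7 + r)*(-3 + U) (Z(U, r) = r² + (-3 + U)*(-7 + r) = r² + (-7 + r)*(-3 + U))
n(P) = 0 (n(P) = 0² = 0)
p = 60 (p = 21 + 8² - 7*(2 - 3) - 3*8 + (2 - 3)*8 = 21 + 64 - 7*(-1) - 24 - 1*8 = 21 + 64 + 7 - 24 - 8 = 60)
n(-25)*p = 0*60 = 0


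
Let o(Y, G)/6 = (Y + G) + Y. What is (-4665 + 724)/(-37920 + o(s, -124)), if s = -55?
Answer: 3941/39324 ≈ 0.10022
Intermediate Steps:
o(Y, G) = 6*G + 12*Y (o(Y, G) = 6*((Y + G) + Y) = 6*((G + Y) + Y) = 6*(G + 2*Y) = 6*G + 12*Y)
(-4665 + 724)/(-37920 + o(s, -124)) = (-4665 + 724)/(-37920 + (6*(-124) + 12*(-55))) = -3941/(-37920 + (-744 - 660)) = -3941/(-37920 - 1404) = -3941/(-39324) = -3941*(-1/39324) = 3941/39324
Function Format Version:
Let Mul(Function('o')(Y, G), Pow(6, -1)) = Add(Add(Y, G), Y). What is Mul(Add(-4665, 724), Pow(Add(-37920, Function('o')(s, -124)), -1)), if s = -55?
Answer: Rational(3941, 39324) ≈ 0.10022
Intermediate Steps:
Function('o')(Y, G) = Add(Mul(6, G), Mul(12, Y)) (Function('o')(Y, G) = Mul(6, Add(Add(Y, G), Y)) = Mul(6, Add(Add(G, Y), Y)) = Mul(6, Add(G, Mul(2, Y))) = Add(Mul(6, G), Mul(12, Y)))
Mul(Add(-4665, 724), Pow(Add(-37920, Function('o')(s, -124)), -1)) = Mul(Add(-4665, 724), Pow(Add(-37920, Add(Mul(6, -124), Mul(12, -55))), -1)) = Mul(-3941, Pow(Add(-37920, Add(-744, -660)), -1)) = Mul(-3941, Pow(Add(-37920, -1404), -1)) = Mul(-3941, Pow(-39324, -1)) = Mul(-3941, Rational(-1, 39324)) = Rational(3941, 39324)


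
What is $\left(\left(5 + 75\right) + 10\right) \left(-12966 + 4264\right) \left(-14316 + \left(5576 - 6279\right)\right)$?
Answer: $11762580420$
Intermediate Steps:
$\left(\left(5 + 75\right) + 10\right) \left(-12966 + 4264\right) \left(-14316 + \left(5576 - 6279\right)\right) = \left(80 + 10\right) \left(- 8702 \left(-14316 + \left(5576 - 6279\right)\right)\right) = 90 \left(- 8702 \left(-14316 - 703\right)\right) = 90 \left(\left(-8702\right) \left(-15019\right)\right) = 90 \cdot 130695338 = 11762580420$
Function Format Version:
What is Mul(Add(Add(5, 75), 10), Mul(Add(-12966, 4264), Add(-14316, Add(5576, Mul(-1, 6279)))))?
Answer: 11762580420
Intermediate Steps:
Mul(Add(Add(5, 75), 10), Mul(Add(-12966, 4264), Add(-14316, Add(5576, Mul(-1, 6279))))) = Mul(Add(80, 10), Mul(-8702, Add(-14316, Add(5576, -6279)))) = Mul(90, Mul(-8702, Add(-14316, -703))) = Mul(90, Mul(-8702, -15019)) = Mul(90, 130695338) = 11762580420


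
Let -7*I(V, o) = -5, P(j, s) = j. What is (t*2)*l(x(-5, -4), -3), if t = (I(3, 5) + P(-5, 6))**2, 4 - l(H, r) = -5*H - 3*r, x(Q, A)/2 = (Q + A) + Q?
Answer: -261000/49 ≈ -5326.5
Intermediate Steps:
I(V, o) = 5/7 (I(V, o) = -1/7*(-5) = 5/7)
x(Q, A) = 2*A + 4*Q (x(Q, A) = 2*((Q + A) + Q) = 2*((A + Q) + Q) = 2*(A + 2*Q) = 2*A + 4*Q)
l(H, r) = 4 + 3*r + 5*H (l(H, r) = 4 - (-5*H - 3*r) = 4 + (3*r + 5*H) = 4 + 3*r + 5*H)
t = 900/49 (t = (5/7 - 5)**2 = (-30/7)**2 = 900/49 ≈ 18.367)
(t*2)*l(x(-5, -4), -3) = ((900/49)*2)*(4 + 3*(-3) + 5*(2*(-4) + 4*(-5))) = 1800*(4 - 9 + 5*(-8 - 20))/49 = 1800*(4 - 9 + 5*(-28))/49 = 1800*(4 - 9 - 140)/49 = (1800/49)*(-145) = -261000/49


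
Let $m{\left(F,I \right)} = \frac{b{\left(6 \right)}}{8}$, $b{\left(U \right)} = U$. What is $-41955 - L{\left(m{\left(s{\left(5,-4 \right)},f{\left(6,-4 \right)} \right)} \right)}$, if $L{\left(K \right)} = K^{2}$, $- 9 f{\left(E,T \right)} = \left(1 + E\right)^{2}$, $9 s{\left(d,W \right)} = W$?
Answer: $- \frac{671289}{16} \approx -41956.0$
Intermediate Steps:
$s{\left(d,W \right)} = \frac{W}{9}$
$f{\left(E,T \right)} = - \frac{\left(1 + E\right)^{2}}{9}$
$m{\left(F,I \right)} = \frac{3}{4}$ ($m{\left(F,I \right)} = \frac{6}{8} = 6 \cdot \frac{1}{8} = \frac{3}{4}$)
$-41955 - L{\left(m{\left(s{\left(5,-4 \right)},f{\left(6,-4 \right)} \right)} \right)} = -41955 - \left(\frac{3}{4}\right)^{2} = -41955 - \frac{9}{16} = - \frac{671289}{16}$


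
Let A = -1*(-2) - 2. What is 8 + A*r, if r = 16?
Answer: 8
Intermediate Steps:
A = 0 (A = 2 - 2 = 0)
8 + A*r = 8 + 0*16 = 8 + 0 = 8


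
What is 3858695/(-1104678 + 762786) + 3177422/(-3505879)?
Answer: -14614452930329/1198631983068 ≈ -12.193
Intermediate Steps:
3858695/(-1104678 + 762786) + 3177422/(-3505879) = 3858695/(-341892) + 3177422*(-1/3505879) = 3858695*(-1/341892) - 3177422/3505879 = -3858695/341892 - 3177422/3505879 = -14614452930329/1198631983068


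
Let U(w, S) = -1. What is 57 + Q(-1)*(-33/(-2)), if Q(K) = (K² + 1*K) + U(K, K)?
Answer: 81/2 ≈ 40.500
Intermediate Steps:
Q(K) = -1 + K + K² (Q(K) = (K² + 1*K) - 1 = (K² + K) - 1 = (K + K²) - 1 = -1 + K + K²)
57 + Q(-1)*(-33/(-2)) = 57 + (-1 - 1 + (-1)²)*(-33/(-2)) = 57 + (-1 - 1 + 1)*(-33*(-½)) = 57 - 1*33/2 = 57 - 33/2 = 81/2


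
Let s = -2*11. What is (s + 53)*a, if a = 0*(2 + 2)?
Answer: 0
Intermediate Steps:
s = -22
a = 0 (a = 0*4 = 0)
(s + 53)*a = (-22 + 53)*0 = 31*0 = 0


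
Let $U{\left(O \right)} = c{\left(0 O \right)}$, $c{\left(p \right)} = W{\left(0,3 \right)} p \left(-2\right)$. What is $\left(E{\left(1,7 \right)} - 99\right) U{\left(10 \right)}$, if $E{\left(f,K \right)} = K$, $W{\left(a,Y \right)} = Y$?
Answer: $0$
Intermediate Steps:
$c{\left(p \right)} = - 6 p$ ($c{\left(p \right)} = 3 p \left(-2\right) = - 6 p$)
$U{\left(O \right)} = 0$ ($U{\left(O \right)} = - 6 \cdot 0 O = \left(-6\right) 0 = 0$)
$\left(E{\left(1,7 \right)} - 99\right) U{\left(10 \right)} = \left(7 - 99\right) 0 = \left(-92\right) 0 = 0$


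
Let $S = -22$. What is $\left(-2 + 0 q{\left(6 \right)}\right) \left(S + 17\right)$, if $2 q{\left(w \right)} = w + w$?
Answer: $10$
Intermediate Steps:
$q{\left(w \right)} = w$ ($q{\left(w \right)} = \frac{w + w}{2} = \frac{2 w}{2} = w$)
$\left(-2 + 0 q{\left(6 \right)}\right) \left(S + 17\right) = \left(-2 + 0 \cdot 6\right) \left(-22 + 17\right) = \left(-2 + 0\right) \left(-5\right) = \left(-2\right) \left(-5\right) = 10$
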